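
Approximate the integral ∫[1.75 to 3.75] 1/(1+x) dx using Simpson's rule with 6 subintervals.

f(x) = 1/(1+x)
a = 1.75, b = 3.75, n = 6
h = (b - a)/n = 0.333333

Simpson's rule: (h/3)[f(x₀) + 4f(x₁) + 2f(x₂) + ... + f(xₙ)]

x_0 = 1.7500, f(x_0) = 0.363636, coefficient = 1
x_1 = 2.0833, f(x_1) = 0.324324, coefficient = 4
x_2 = 2.4167, f(x_2) = 0.292683, coefficient = 2
x_3 = 2.7500, f(x_3) = 0.266667, coefficient = 4
x_4 = 3.0833, f(x_4) = 0.244898, coefficient = 2
x_5 = 3.4167, f(x_5) = 0.226415, coefficient = 4
x_6 = 3.7500, f(x_6) = 0.210526, coefficient = 1

I ≈ (0.333333/3) × 4.918949 = 0.546550
Exact value: 0.546544
Error: 0.000006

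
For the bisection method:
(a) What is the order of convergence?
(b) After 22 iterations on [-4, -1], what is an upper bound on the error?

(a) Bisection has linear (order 1) convergence; the error is halved each step.

(b) Error bound = (b-a)/2^n = (-1 - (-4))/2^{22}
    = 3/2^{22}

(a) 1 (linear); (b) error ≤ 7.15e-07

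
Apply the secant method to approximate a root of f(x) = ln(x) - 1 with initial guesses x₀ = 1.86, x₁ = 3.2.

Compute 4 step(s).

f(x) = ln(x) - 1
x₀ = 1.86, x₁ = 3.2

Secant formula: x_{n+1} = x_n - f(x_n)(x_n - x_{n-1})/(f(x_n) - f(x_{n-1}))

Iteration 1:
  f(1.860000) = -0.379424
  f(3.200000) = 0.163151
  x_2 = 3.200000 - 0.163151×(3.200000 - 1.860000)/(0.163151 - (-0.379424))
       = 2.797065
Iteration 2:
  f(3.200000) = 0.163151
  f(2.797065) = 0.028571
  x_3 = 2.797065 - 0.028571×(2.797065 - 3.200000)/(0.028571 - 0.163151)
       = 2.711524
Iteration 3:
  f(2.797065) = 0.028571
  f(2.711524) = -0.002489
  x_4 = 2.711524 - (-0.002489)×(2.711524 - 2.797065)/(-0.002489 - 0.028571)
       = 2.718379
Iteration 4:
  f(2.711524) = -0.002489
  f(2.718379) = 0.000036
  x_5 = 2.718379 - 0.000036×(2.718379 - 2.711524)/(0.000036 - (-0.002489))
       = 2.718282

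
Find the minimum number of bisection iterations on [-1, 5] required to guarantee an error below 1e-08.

We need (b-a)/2^n ≤ 1e-08
(5 - (-1))/2^n ≤ 1e-08
6/2^n ≤ 1e-08
2^n ≥ 600000000
n ≥ log₂(600000000) = 29.16
n ≥ 30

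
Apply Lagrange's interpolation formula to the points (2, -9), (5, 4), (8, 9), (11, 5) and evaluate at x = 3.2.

Lagrange interpolation formula:
P(x) = Σ yᵢ × Lᵢ(x)
where Lᵢ(x) = Π_{j≠i} (x - xⱼ)/(xᵢ - xⱼ)

L_0(3.2) = (3.2 - 5)/(2 - 5) × (3.2 - 8)/(2 - 8) × (3.2 - 11)/(2 - 11) = 0.416000
L_1(3.2) = (3.2 - 2)/(5 - 2) × (3.2 - 8)/(5 - 8) × (3.2 - 11)/(5 - 11) = 0.832000
L_2(3.2) = (3.2 - 2)/(8 - 2) × (3.2 - 5)/(8 - 5) × (3.2 - 11)/(8 - 11) = -0.312000
L_3(3.2) = (3.2 - 2)/(11 - 2) × (3.2 - 5)/(11 - 5) × (3.2 - 8)/(11 - 8) = 0.064000

P(3.2) = (-9)×L_0(3.2) + 4×L_1(3.2) + 9×L_2(3.2) + 5×L_3(3.2)
P(3.2) = -2.904000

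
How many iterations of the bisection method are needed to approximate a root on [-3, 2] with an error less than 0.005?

We need (b-a)/2^n ≤ 0.005
(2 - (-3))/2^n ≤ 0.005
5/2^n ≤ 0.005
2^n ≥ 1000
n ≥ log₂(1000) = 9.97
n ≥ 10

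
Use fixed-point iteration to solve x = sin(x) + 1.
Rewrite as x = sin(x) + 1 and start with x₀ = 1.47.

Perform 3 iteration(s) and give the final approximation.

Equation: x = sin(x) + 1
Fixed-point form: x = sin(x) + 1
x₀ = 1.47

x_1 = g(1.470000) = 1.994924
x_2 = g(1.994924) = 1.911398
x_3 = g(1.911398) = 1.942554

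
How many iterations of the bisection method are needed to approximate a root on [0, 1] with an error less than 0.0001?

We need (b-a)/2^n ≤ 0.0001
(1 - 0)/2^n ≤ 0.0001
1/2^n ≤ 0.0001
2^n ≥ 10000
n ≥ log₂(10000) = 13.29
n ≥ 14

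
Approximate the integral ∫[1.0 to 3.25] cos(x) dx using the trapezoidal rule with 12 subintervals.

f(x) = cos(x)
a = 1.0, b = 3.25, n = 12
h = (b - a)/n = 0.187500

Trapezoidal rule: (h/2)[f(x₀) + 2f(x₁) + 2f(x₂) + ... + f(xₙ)]

x_0 = 1.0000, f(x_0) = 0.540302, coefficient = 1
x_1 = 1.1875, f(x_1) = 0.373980, coefficient = 2
x_2 = 1.3750, f(x_2) = 0.194548, coefficient = 2
x_3 = 1.5625, f(x_3) = 0.008296, coefficient = 2
x_4 = 1.7500, f(x_4) = -0.178246, coefficient = 2
x_5 = 1.9375, f(x_5) = -0.358540, coefficient = 2
x_6 = 2.1250, f(x_6) = -0.526266, coefficient = 2
x_7 = 2.3125, f(x_7) = -0.675545, coefficient = 2
x_8 = 2.5000, f(x_8) = -0.801144, coefficient = 2
x_9 = 2.6875, f(x_9) = -0.898659, coefficient = 2
x_10 = 2.8750, f(x_10) = -0.964674, coefficient = 2
x_11 = 3.0625, f(x_11) = -0.996874, coefficient = 2
x_12 = 3.2500, f(x_12) = -0.994130, coefficient = 1

I ≈ (0.187500/2) × -10.100077 = -0.946882
Exact value: -0.949666
Error: 0.002784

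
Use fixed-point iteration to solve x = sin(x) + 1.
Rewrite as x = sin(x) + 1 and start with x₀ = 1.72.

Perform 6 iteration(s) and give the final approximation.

Equation: x = sin(x) + 1
Fixed-point form: x = sin(x) + 1
x₀ = 1.72

x_1 = g(1.720000) = 1.988890
x_2 = g(1.988890) = 1.913865
x_3 = g(1.913865) = 1.941727
x_4 = g(1.941727) = 1.931990
x_5 = g(1.931990) = 1.935476
x_6 = g(1.935476) = 1.934238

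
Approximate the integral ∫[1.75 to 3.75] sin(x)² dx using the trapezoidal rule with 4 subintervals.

f(x) = sin(x)²
a = 1.75, b = 3.75, n = 4
h = (b - a)/n = 0.500000

Trapezoidal rule: (h/2)[f(x₀) + 2f(x₁) + 2f(x₂) + ... + f(xₙ)]

x_0 = 1.7500, f(x_0) = 0.968228, coefficient = 1
x_1 = 2.2500, f(x_1) = 0.605398, coefficient = 2
x_2 = 2.7500, f(x_2) = 0.145665, coefficient = 2
x_3 = 3.2500, f(x_3) = 0.011706, coefficient = 2
x_4 = 3.7500, f(x_4) = 0.326682, coefficient = 1

I ≈ (0.500000/2) × 2.820449 = 0.705112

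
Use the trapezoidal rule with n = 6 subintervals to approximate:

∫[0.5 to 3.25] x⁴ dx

f(x) = x⁴
a = 0.5, b = 3.25, n = 6
h = (b - a)/n = 0.458333

Trapezoidal rule: (h/2)[f(x₀) + 2f(x₁) + 2f(x₂) + ... + f(xₙ)]

x_0 = 0.5000, f(x_0) = 0.062500, coefficient = 1
x_1 = 0.9583, f(x_1) = 0.843464, coefficient = 2
x_2 = 1.4167, f(x_2) = 4.027826, coefficient = 2
x_3 = 1.8750, f(x_3) = 12.359619, coefficient = 2
x_4 = 2.3333, f(x_4) = 29.641975, coefficient = 2
x_5 = 2.7917, f(x_5) = 60.737127, coefficient = 2
x_6 = 3.2500, f(x_6) = 111.566406, coefficient = 1

I ≈ (0.458333/2) × 326.848928 = 74.902879
Exact value: 72.511914
Error: 2.390965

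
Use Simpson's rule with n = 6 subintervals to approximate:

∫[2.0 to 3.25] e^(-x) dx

f(x) = e^(-x)
a = 2.0, b = 3.25, n = 6
h = (b - a)/n = 0.208333

Simpson's rule: (h/3)[f(x₀) + 4f(x₁) + 2f(x₂) + ... + f(xₙ)]

x_0 = 2.0000, f(x_0) = 0.135335, coefficient = 1
x_1 = 2.2083, f(x_1) = 0.109884, coefficient = 4
x_2 = 2.4167, f(x_2) = 0.089219, coefficient = 2
x_3 = 2.6250, f(x_3) = 0.072440, coefficient = 4
x_4 = 2.8333, f(x_4) = 0.058816, coefficient = 2
x_5 = 3.0417, f(x_5) = 0.047755, coefficient = 4
x_6 = 3.2500, f(x_6) = 0.038774, coefficient = 1

I ≈ (0.208333/3) × 1.390494 = 0.096562
Exact value: 0.096561
Error: 0.000001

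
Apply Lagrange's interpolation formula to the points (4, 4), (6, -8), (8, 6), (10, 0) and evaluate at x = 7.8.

Lagrange interpolation formula:
P(x) = Σ yᵢ × Lᵢ(x)
where Lᵢ(x) = Π_{j≠i} (x - xⱼ)/(xᵢ - xⱼ)

L_0(7.8) = (7.8 - 6)/(4 - 6) × (7.8 - 8)/(4 - 8) × (7.8 - 10)/(4 - 10) = -0.016500
L_1(7.8) = (7.8 - 4)/(6 - 4) × (7.8 - 8)/(6 - 8) × (7.8 - 10)/(6 - 10) = 0.104500
L_2(7.8) = (7.8 - 4)/(8 - 4) × (7.8 - 6)/(8 - 6) × (7.8 - 10)/(8 - 10) = 0.940500
L_3(7.8) = (7.8 - 4)/(10 - 4) × (7.8 - 6)/(10 - 6) × (7.8 - 8)/(10 - 8) = -0.028500

P(7.8) = 4×L_0(7.8) + (-8)×L_1(7.8) + 6×L_2(7.8) + 0×L_3(7.8)
P(7.8) = 4.741000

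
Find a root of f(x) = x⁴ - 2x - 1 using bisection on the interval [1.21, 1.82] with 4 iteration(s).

f(x) = x⁴ - 2x - 1
Initial interval: [1.21, 1.82]

Iteration 1:
  c_1 = (1.210000 + 1.820000)/2 = 1.515000
  f(c_1) = f(1.515000) = 1.238058
  f(a) × f(c) < 0, new interval: [1.210000, 1.515000]
Iteration 2:
  c_2 = (1.210000 + 1.515000)/2 = 1.362500
  f(c_2) = f(1.362500) = -0.278756
  f(a) × f(c) ≥ 0, new interval: [1.362500, 1.515000]
Iteration 3:
  c_3 = (1.362500 + 1.515000)/2 = 1.438750
  f(c_3) = f(1.438750) = 0.407406
  f(a) × f(c) < 0, new interval: [1.362500, 1.438750]
Iteration 4:
  c_4 = (1.362500 + 1.438750)/2 = 1.400625
  f(c_4) = f(1.400625) = 0.047215
  f(a) × f(c) < 0, new interval: [1.362500, 1.400625]

After 4 iteration(s), the approximation is c_4 = 1.400625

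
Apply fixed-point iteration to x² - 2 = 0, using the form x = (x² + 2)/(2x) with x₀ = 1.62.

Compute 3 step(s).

Equation: x² - 2 = 0
Fixed-point form: x = (x² + 2)/(2x)
x₀ = 1.62

x_1 = g(1.620000) = 1.427284
x_2 = g(1.427284) = 1.414273
x_3 = g(1.414273) = 1.414214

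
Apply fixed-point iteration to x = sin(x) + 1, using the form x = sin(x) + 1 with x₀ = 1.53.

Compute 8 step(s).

Equation: x = sin(x) + 1
Fixed-point form: x = sin(x) + 1
x₀ = 1.53

x_1 = g(1.530000) = 1.999168
x_2 = g(1.999168) = 1.909643
x_3 = g(1.909643) = 1.943139
x_4 = g(1.943139) = 1.931478
x_5 = g(1.931478) = 1.935657
x_6 = g(1.935657) = 1.934174
x_7 = g(1.934174) = 1.934702
x_8 = g(1.934702) = 1.934514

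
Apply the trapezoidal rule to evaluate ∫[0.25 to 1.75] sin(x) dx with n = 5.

f(x) = sin(x)
a = 0.25, b = 1.75, n = 5
h = (b - a)/n = 0.300000

Trapezoidal rule: (h/2)[f(x₀) + 2f(x₁) + 2f(x₂) + ... + f(xₙ)]

x_0 = 0.2500, f(x_0) = 0.247404, coefficient = 1
x_1 = 0.5500, f(x_1) = 0.522687, coefficient = 2
x_2 = 0.8500, f(x_2) = 0.751280, coefficient = 2
x_3 = 1.1500, f(x_3) = 0.912764, coefficient = 2
x_4 = 1.4500, f(x_4) = 0.992713, coefficient = 2
x_5 = 1.7500, f(x_5) = 0.983986, coefficient = 1

I ≈ (0.300000/2) × 7.590279 = 1.138542
Exact value: 1.147158
Error: 0.008617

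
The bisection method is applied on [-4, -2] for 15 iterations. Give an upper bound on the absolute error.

Bisection error bound: |error| ≤ (b-a)/2^n
|error| ≤ (-2 - (-4))/2^15 = 2/2^15
|error| ≤ 0.0000610352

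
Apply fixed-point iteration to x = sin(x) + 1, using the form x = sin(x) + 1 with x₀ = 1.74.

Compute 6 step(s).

Equation: x = sin(x) + 1
Fixed-point form: x = sin(x) + 1
x₀ = 1.74

x_1 = g(1.740000) = 1.985719
x_2 = g(1.985719) = 1.915147
x_3 = g(1.915147) = 1.941295
x_4 = g(1.941295) = 1.932147
x_5 = g(1.932147) = 1.935420
x_6 = g(1.935420) = 1.934258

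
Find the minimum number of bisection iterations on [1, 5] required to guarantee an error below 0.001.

We need (b-a)/2^n ≤ 0.001
(5 - 1)/2^n ≤ 0.001
4/2^n ≤ 0.001
2^n ≥ 4000
n ≥ log₂(4000) = 11.97
n ≥ 12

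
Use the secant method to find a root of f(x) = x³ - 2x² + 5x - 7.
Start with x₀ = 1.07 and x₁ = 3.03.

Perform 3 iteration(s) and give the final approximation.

f(x) = x³ - 2x² + 5x - 7
x₀ = 1.07, x₁ = 3.03

Secant formula: x_{n+1} = x_n - f(x_n)(x_n - x_{n-1})/(f(x_n) - f(x_{n-1}))

Iteration 1:
  f(1.070000) = -2.714757
  f(3.030000) = 17.606327
  x_2 = 3.030000 - 17.606327×(3.030000 - 1.070000)/(17.606327 - (-2.714757))
       = 1.331843
Iteration 2:
  f(3.030000) = 17.606327
  f(1.331843) = -1.525968
  x_3 = 1.331843 - (-1.525968)×(1.331843 - 3.030000)/(-1.525968 - 17.606327)
       = 1.467285
Iteration 3:
  f(1.331843) = -1.525968
  f(1.467285) = -0.810468
  x_4 = 1.467285 - (-0.810468)×(1.467285 - 1.331843)/(-0.810468 - (-1.525968))
       = 1.620706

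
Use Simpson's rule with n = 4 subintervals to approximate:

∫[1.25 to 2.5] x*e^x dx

f(x) = x*e^x
a = 1.25, b = 2.5, n = 4
h = (b - a)/n = 0.312500

Simpson's rule: (h/3)[f(x₀) + 4f(x₁) + 2f(x₂) + ... + f(xₙ)]

x_0 = 1.2500, f(x_0) = 4.362929, coefficient = 1
x_1 = 1.5625, f(x_1) = 7.454271, coefficient = 4
x_2 = 1.8750, f(x_2) = 12.226536, coefficient = 2
x_3 = 2.1875, f(x_3) = 19.496975, coefficient = 4
x_4 = 2.5000, f(x_4) = 30.456235, coefficient = 1

I ≈ (0.312500/3) × 167.077219 = 17.403877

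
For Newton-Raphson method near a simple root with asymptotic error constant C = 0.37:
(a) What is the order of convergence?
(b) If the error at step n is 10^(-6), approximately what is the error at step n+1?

(a) Newton-Raphson has quadratic (order 2) convergence near simple roots.
    This means |e_{n+1}| ≈ C|e_n|².

(b) With |e_n| = 10^(-6) and C = 0.37:
    |e_{n+1}| ≈ 0.37 × (10^(-6))² = 0.37 × 10^(-12)

(a) 2 (quadratic); (b) |e_{n+1}| ≈ 3.700e-13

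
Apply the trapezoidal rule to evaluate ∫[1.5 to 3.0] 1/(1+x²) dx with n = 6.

f(x) = 1/(1+x²)
a = 1.5, b = 3.0, n = 6
h = (b - a)/n = 0.250000

Trapezoidal rule: (h/2)[f(x₀) + 2f(x₁) + 2f(x₂) + ... + f(xₙ)]

x_0 = 1.5000, f(x_0) = 0.307692, coefficient = 1
x_1 = 1.7500, f(x_1) = 0.246154, coefficient = 2
x_2 = 2.0000, f(x_2) = 0.200000, coefficient = 2
x_3 = 2.2500, f(x_3) = 0.164948, coefficient = 2
x_4 = 2.5000, f(x_4) = 0.137931, coefficient = 2
x_5 = 2.7500, f(x_5) = 0.116788, coefficient = 2
x_6 = 3.0000, f(x_6) = 0.100000, coefficient = 1

I ≈ (0.250000/2) × 2.139336 = 0.267417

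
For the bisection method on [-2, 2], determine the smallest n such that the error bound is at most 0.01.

We need (b-a)/2^n ≤ 0.01
(2 - (-2))/2^n ≤ 0.01
4/2^n ≤ 0.01
2^n ≥ 400
n ≥ log₂(400) = 8.64
n ≥ 9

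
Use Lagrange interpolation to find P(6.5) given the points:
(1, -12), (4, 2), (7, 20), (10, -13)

Lagrange interpolation formula:
P(x) = Σ yᵢ × Lᵢ(x)
where Lᵢ(x) = Π_{j≠i} (x - xⱼ)/(xᵢ - xⱼ)

L_0(6.5) = (6.5 - 4)/(1 - 4) × (6.5 - 7)/(1 - 7) × (6.5 - 10)/(1 - 10) = -0.027006
L_1(6.5) = (6.5 - 1)/(4 - 1) × (6.5 - 7)/(4 - 7) × (6.5 - 10)/(4 - 10) = 0.178241
L_2(6.5) = (6.5 - 1)/(7 - 1) × (6.5 - 4)/(7 - 4) × (6.5 - 10)/(7 - 10) = 0.891204
L_3(6.5) = (6.5 - 1)/(10 - 1) × (6.5 - 4)/(10 - 4) × (6.5 - 7)/(10 - 7) = -0.042438

P(6.5) = (-12)×L_0(6.5) + 2×L_1(6.5) + 20×L_2(6.5) + (-13)×L_3(6.5)
P(6.5) = 19.056327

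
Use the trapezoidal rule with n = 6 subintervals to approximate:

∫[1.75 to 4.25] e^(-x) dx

f(x) = e^(-x)
a = 1.75, b = 4.25, n = 6
h = (b - a)/n = 0.416667

Trapezoidal rule: (h/2)[f(x₀) + 2f(x₁) + 2f(x₂) + ... + f(xₙ)]

x_0 = 1.7500, f(x_0) = 0.173774, coefficient = 1
x_1 = 2.1667, f(x_1) = 0.114559, coefficient = 2
x_2 = 2.5833, f(x_2) = 0.075522, coefficient = 2
x_3 = 3.0000, f(x_3) = 0.049787, coefficient = 2
x_4 = 3.4167, f(x_4) = 0.032822, coefficient = 2
x_5 = 3.8333, f(x_5) = 0.021637, coefficient = 2
x_6 = 4.2500, f(x_6) = 0.014264, coefficient = 1

I ≈ (0.416667/2) × 0.776692 = 0.161811
Exact value: 0.159510
Error: 0.002301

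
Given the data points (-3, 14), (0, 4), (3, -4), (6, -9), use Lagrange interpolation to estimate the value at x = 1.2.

Lagrange interpolation formula:
P(x) = Σ yᵢ × Lᵢ(x)
where Lᵢ(x) = Π_{j≠i} (x - xⱼ)/(xᵢ - xⱼ)

L_0(1.2) = (1.2 - 0)/(-3 - 0) × (1.2 - 3)/(-3 - 3) × (1.2 - 6)/(-3 - 6) = -0.064000
L_1(1.2) = (1.2 - (-3))/(0 - (-3)) × (1.2 - 3)/(0 - 3) × (1.2 - 6)/(0 - 6) = 0.672000
L_2(1.2) = (1.2 - (-3))/(3 - (-3)) × (1.2 - 0)/(3 - 0) × (1.2 - 6)/(3 - 6) = 0.448000
L_3(1.2) = (1.2 - (-3))/(6 - (-3)) × (1.2 - 0)/(6 - 0) × (1.2 - 3)/(6 - 3) = -0.056000

P(1.2) = 14×L_0(1.2) + 4×L_1(1.2) + (-4)×L_2(1.2) + (-9)×L_3(1.2)
P(1.2) = 0.504000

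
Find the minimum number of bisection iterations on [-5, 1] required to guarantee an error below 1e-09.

We need (b-a)/2^n ≤ 1e-09
(1 - (-5))/2^n ≤ 1e-09
6/2^n ≤ 1e-09
2^n ≥ 6000000000
n ≥ log₂(6000000000) = 32.48
n ≥ 33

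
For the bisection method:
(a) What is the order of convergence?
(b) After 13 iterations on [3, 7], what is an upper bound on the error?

(a) Bisection has linear (order 1) convergence; the error is halved each step.

(b) Error bound = (b-a)/2^n = (7 - 3)/2^{13}
    = 4/2^{13}

(a) 1 (linear); (b) error ≤ 4.88e-04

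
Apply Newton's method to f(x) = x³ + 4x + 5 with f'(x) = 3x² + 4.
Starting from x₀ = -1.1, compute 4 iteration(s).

f(x) = x³ + 4x + 5
f'(x) = 3x² + 4
x₀ = -1.1

Newton-Raphson formula: x_{n+1} = x_n - f(x_n)/f'(x_n)

Iteration 1:
  f(-1.100000) = -0.731000
  f'(-1.100000) = 7.630000
  x_1 = -1.100000 - (-0.731000)/7.630000 = -1.004194
Iteration 2:
  f(-1.004194) = -0.029411
  f'(-1.004194) = 7.025217
  x_2 = -1.004194 - (-0.029411)/7.025217 = -1.000008
Iteration 3:
  f(-1.000008) = -0.000053
  f'(-1.000008) = 7.000045
  x_3 = -1.000008 - (-0.000053)/7.000045 = -1.000000
Iteration 4:
  f(-1.000000) = 0.000000
  f'(-1.000000) = 7.000000
  x_4 = -1.000000 - 0.000000/7.000000 = -1.000000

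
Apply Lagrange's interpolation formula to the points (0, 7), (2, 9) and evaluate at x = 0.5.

Lagrange interpolation formula:
P(x) = Σ yᵢ × Lᵢ(x)
where Lᵢ(x) = Π_{j≠i} (x - xⱼ)/(xᵢ - xⱼ)

L_0(0.5) = (0.5 - 2)/(0 - 2) = 0.750000
L_1(0.5) = (0.5 - 0)/(2 - 0) = 0.250000

P(0.5) = 7×L_0(0.5) + 9×L_1(0.5)
P(0.5) = 7.500000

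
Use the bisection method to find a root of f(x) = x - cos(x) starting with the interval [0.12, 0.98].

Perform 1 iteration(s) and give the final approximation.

f(x) = x - cos(x)
Initial interval: [0.12, 0.98]

Iteration 1:
  c_1 = (0.120000 + 0.980000)/2 = 0.550000
  f(c_1) = f(0.550000) = -0.302525
  f(a) × f(c) ≥ 0, new interval: [0.550000, 0.980000]

After 1 iteration(s), the approximation is c_1 = 0.550000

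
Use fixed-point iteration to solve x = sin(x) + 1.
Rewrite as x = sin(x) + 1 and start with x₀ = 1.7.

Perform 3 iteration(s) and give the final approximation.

Equation: x = sin(x) + 1
Fixed-point form: x = sin(x) + 1
x₀ = 1.7

x_1 = g(1.700000) = 1.991665
x_2 = g(1.991665) = 1.912734
x_3 = g(1.912734) = 1.942107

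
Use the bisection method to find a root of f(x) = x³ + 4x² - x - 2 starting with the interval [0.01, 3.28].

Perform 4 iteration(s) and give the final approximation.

f(x) = x³ + 4x² - x - 2
Initial interval: [0.01, 3.28]

Iteration 1:
  c_1 = (0.010000 + 3.280000)/2 = 1.645000
  f(c_1) = f(1.645000) = 11.630511
  f(a) × f(c) < 0, new interval: [0.010000, 1.645000]
Iteration 2:
  c_2 = (0.010000 + 1.645000)/2 = 0.827500
  f(c_2) = f(0.827500) = 0.478161
  f(a) × f(c) < 0, new interval: [0.010000, 0.827500]
Iteration 3:
  c_3 = (0.010000 + 0.827500)/2 = 0.418750
  f(c_3) = f(0.418750) = -1.643915
  f(a) × f(c) ≥ 0, new interval: [0.418750, 0.827500]
Iteration 4:
  c_4 = (0.418750 + 0.827500)/2 = 0.623125
  f(c_4) = f(0.623125) = -0.828036
  f(a) × f(c) ≥ 0, new interval: [0.623125, 0.827500]

After 4 iteration(s), the approximation is c_4 = 0.623125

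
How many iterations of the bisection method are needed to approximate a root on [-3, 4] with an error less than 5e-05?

We need (b-a)/2^n ≤ 5e-05
(4 - (-3))/2^n ≤ 5e-05
7/2^n ≤ 5e-05
2^n ≥ 140000
n ≥ log₂(140000) = 17.10
n ≥ 18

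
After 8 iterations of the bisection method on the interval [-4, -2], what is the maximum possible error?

Bisection error bound: |error| ≤ (b-a)/2^n
|error| ≤ (-2 - (-4))/2^8 = 2/2^8
|error| ≤ 0.0078125000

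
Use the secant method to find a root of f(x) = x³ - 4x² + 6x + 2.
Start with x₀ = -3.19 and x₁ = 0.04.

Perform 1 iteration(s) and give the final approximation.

f(x) = x³ - 4x² + 6x + 2
x₀ = -3.19, x₁ = 0.04

Secant formula: x_{n+1} = x_n - f(x_n)(x_n - x_{n-1})/(f(x_n) - f(x_{n-1}))

Iteration 1:
  f(-3.190000) = -90.306159
  f(0.040000) = 2.233664
  x_2 = 0.040000 - 2.233664×(0.040000 - (-3.190000))/(2.233664 - (-90.306159))
       = -0.037964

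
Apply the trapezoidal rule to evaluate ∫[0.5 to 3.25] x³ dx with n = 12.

f(x) = x³
a = 0.5, b = 3.25, n = 12
h = (b - a)/n = 0.229167

Trapezoidal rule: (h/2)[f(x₀) + 2f(x₁) + 2f(x₂) + ... + f(xₙ)]

x_0 = 0.5000, f(x_0) = 0.125000, coefficient = 1
x_1 = 0.7292, f(x_1) = 0.387686, coefficient = 2
x_2 = 0.9583, f(x_2) = 0.880136, coefficient = 2
x_3 = 1.1875, f(x_3) = 1.674561, coefficient = 2
x_4 = 1.4167, f(x_4) = 2.843171, coefficient = 2
x_5 = 1.6458, f(x_5) = 4.458180, coefficient = 2
x_6 = 1.8750, f(x_6) = 6.591797, coefficient = 2
x_7 = 2.1042, f(x_7) = 9.316234, coefficient = 2
x_8 = 2.3333, f(x_8) = 12.703704, coefficient = 2
x_9 = 2.5625, f(x_9) = 16.826416, coefficient = 2
x_10 = 2.7917, f(x_10) = 21.756583, coefficient = 2
x_11 = 3.0208, f(x_11) = 27.566415, coefficient = 2
x_12 = 3.2500, f(x_12) = 34.328125, coefficient = 1

I ≈ (0.229167/2) × 244.462891 = 28.011373
Exact value: 27.875977
Error: 0.135396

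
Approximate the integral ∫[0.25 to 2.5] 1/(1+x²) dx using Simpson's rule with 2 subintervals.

f(x) = 1/(1+x²)
a = 0.25, b = 2.5, n = 2
h = (b - a)/n = 1.125000

Simpson's rule: (h/3)[f(x₀) + 4f(x₁) + 2f(x₂) + ... + f(xₙ)]

x_0 = 0.2500, f(x_0) = 0.941176, coefficient = 1
x_1 = 1.3750, f(x_1) = 0.345946, coefficient = 4
x_2 = 2.5000, f(x_2) = 0.137931, coefficient = 1

I ≈ (1.125000/3) × 2.462891 = 0.923584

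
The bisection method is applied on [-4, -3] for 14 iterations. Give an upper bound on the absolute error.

Bisection error bound: |error| ≤ (b-a)/2^n
|error| ≤ (-3 - (-4))/2^14 = 1/2^14
|error| ≤ 0.0000610352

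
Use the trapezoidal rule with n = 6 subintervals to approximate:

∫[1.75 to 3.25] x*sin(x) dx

f(x) = x*sin(x)
a = 1.75, b = 3.25, n = 6
h = (b - a)/n = 0.250000

Trapezoidal rule: (h/2)[f(x₀) + 2f(x₁) + 2f(x₂) + ... + f(xₙ)]

x_0 = 1.7500, f(x_0) = 1.721975, coefficient = 1
x_1 = 2.0000, f(x_1) = 1.818595, coefficient = 2
x_2 = 2.2500, f(x_2) = 1.750665, coefficient = 2
x_3 = 2.5000, f(x_3) = 1.496180, coefficient = 2
x_4 = 2.7500, f(x_4) = 1.049568, coefficient = 2
x_5 = 3.0000, f(x_5) = 0.423360, coefficient = 2
x_6 = 3.2500, f(x_6) = -0.351634, coefficient = 1

I ≈ (0.250000/2) × 14.447077 = 1.805885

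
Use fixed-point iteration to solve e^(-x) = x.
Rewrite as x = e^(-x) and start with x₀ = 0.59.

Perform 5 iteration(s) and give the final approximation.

Equation: e^(-x) = x
Fixed-point form: x = e^(-x)
x₀ = 0.59

x_1 = g(0.590000) = 0.554327
x_2 = g(0.554327) = 0.574459
x_3 = g(0.574459) = 0.563010
x_4 = g(0.563010) = 0.569493
x_5 = g(0.569493) = 0.565812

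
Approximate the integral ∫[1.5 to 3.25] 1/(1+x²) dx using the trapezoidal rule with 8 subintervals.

f(x) = 1/(1+x²)
a = 1.5, b = 3.25, n = 8
h = (b - a)/n = 0.218750

Trapezoidal rule: (h/2)[f(x₀) + 2f(x₁) + 2f(x₂) + ... + f(xₙ)]

x_0 = 1.5000, f(x_0) = 0.307692, coefficient = 1
x_1 = 1.7188, f(x_1) = 0.252902, coefficient = 2
x_2 = 1.9375, f(x_2) = 0.210353, coefficient = 2
x_3 = 2.1562, f(x_3) = 0.177010, coefficient = 2
x_4 = 2.3750, f(x_4) = 0.150588, coefficient = 2
x_5 = 2.5938, f(x_5) = 0.129407, coefficient = 2
x_6 = 2.8125, f(x_6) = 0.112231, coefficient = 2
x_7 = 3.0312, f(x_7) = 0.098150, coefficient = 2
x_8 = 3.2500, f(x_8) = 0.086486, coefficient = 1

I ≈ (0.218750/2) × 2.655463 = 0.290441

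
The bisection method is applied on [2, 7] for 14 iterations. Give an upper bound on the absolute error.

Bisection error bound: |error| ≤ (b-a)/2^n
|error| ≤ (7 - 2)/2^14 = 5/2^14
|error| ≤ 0.0003051758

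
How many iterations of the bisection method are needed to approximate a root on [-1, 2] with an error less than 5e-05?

We need (b-a)/2^n ≤ 5e-05
(2 - (-1))/2^n ≤ 5e-05
3/2^n ≤ 5e-05
2^n ≥ 60000
n ≥ log₂(60000) = 15.87
n ≥ 16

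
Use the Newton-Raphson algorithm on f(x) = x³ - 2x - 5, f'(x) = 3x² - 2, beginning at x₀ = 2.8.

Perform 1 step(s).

f(x) = x³ - 2x - 5
f'(x) = 3x² - 2
x₀ = 2.8

Newton-Raphson formula: x_{n+1} = x_n - f(x_n)/f'(x_n)

Iteration 1:
  f(2.800000) = 11.352000
  f'(2.800000) = 21.520000
  x_1 = 2.800000 - 11.352000/21.520000 = 2.272491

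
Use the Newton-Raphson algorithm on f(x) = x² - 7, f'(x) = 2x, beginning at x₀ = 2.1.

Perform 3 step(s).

f(x) = x² - 7
f'(x) = 2x
x₀ = 2.1

Newton-Raphson formula: x_{n+1} = x_n - f(x_n)/f'(x_n)

Iteration 1:
  f(2.100000) = -2.590000
  f'(2.100000) = 4.200000
  x_1 = 2.100000 - (-2.590000)/4.200000 = 2.716667
Iteration 2:
  f(2.716667) = 0.380278
  f'(2.716667) = 5.433333
  x_2 = 2.716667 - 0.380278/5.433333 = 2.646677
Iteration 3:
  f(2.646677) = 0.004899
  f'(2.646677) = 5.293354
  x_3 = 2.646677 - 0.004899/5.293354 = 2.645751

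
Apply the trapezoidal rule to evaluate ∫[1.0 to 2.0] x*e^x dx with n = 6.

f(x) = x*e^x
a = 1.0, b = 2.0, n = 6
h = (b - a)/n = 0.166667

Trapezoidal rule: (h/2)[f(x₀) + 2f(x₁) + 2f(x₂) + ... + f(xₙ)]

x_0 = 1.0000, f(x_0) = 2.718282, coefficient = 1
x_1 = 1.1667, f(x_1) = 3.746482, coefficient = 2
x_2 = 1.3333, f(x_2) = 5.058224, coefficient = 2
x_3 = 1.5000, f(x_3) = 6.722534, coefficient = 2
x_4 = 1.6667, f(x_4) = 8.824150, coefficient = 2
x_5 = 1.8333, f(x_5) = 11.466952, coefficient = 2
x_6 = 2.0000, f(x_6) = 14.778112, coefficient = 1

I ≈ (0.166667/2) × 89.133077 = 7.427756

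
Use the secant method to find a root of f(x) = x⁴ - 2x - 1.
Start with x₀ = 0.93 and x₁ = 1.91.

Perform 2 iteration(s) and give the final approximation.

f(x) = x⁴ - 2x - 1
x₀ = 0.93, x₁ = 1.91

Secant formula: x_{n+1} = x_n - f(x_n)(x_n - x_{n-1})/(f(x_n) - f(x_{n-1}))

Iteration 1:
  f(0.930000) = -2.111948
  f(1.910000) = 8.488634
  x_2 = 1.910000 - 8.488634×(1.910000 - 0.930000)/(8.488634 - (-2.111948))
       = 1.125245
Iteration 2:
  f(1.910000) = 8.488634
  f(1.125245) = -1.647288
  x_3 = 1.125245 - (-1.647288)×(1.125245 - 1.910000)/(-1.647288 - 8.488634)
       = 1.252783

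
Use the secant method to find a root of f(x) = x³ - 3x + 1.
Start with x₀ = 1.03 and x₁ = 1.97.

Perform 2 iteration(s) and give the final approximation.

f(x) = x³ - 3x + 1
x₀ = 1.03, x₁ = 1.97

Secant formula: x_{n+1} = x_n - f(x_n)(x_n - x_{n-1})/(f(x_n) - f(x_{n-1}))

Iteration 1:
  f(1.030000) = -0.997273
  f(1.970000) = 2.735373
  x_2 = 1.970000 - 2.735373×(1.970000 - 1.030000)/(2.735373 - (-0.997273))
       = 1.281145
Iteration 2:
  f(1.970000) = 2.735373
  f(1.281145) = -0.740649
  x_3 = 1.281145 - (-0.740649)×(1.281145 - 1.970000)/(-0.740649 - 2.735373)
       = 1.427922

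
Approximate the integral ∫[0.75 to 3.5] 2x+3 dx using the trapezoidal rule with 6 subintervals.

f(x) = 2x+3
a = 0.75, b = 3.5, n = 6
h = (b - a)/n = 0.458333

Trapezoidal rule: (h/2)[f(x₀) + 2f(x₁) + 2f(x₂) + ... + f(xₙ)]

x_0 = 0.7500, f(x_0) = 4.500000, coefficient = 1
x_1 = 1.2083, f(x_1) = 5.416667, coefficient = 2
x_2 = 1.6667, f(x_2) = 6.333333, coefficient = 2
x_3 = 2.1250, f(x_3) = 7.250000, coefficient = 2
x_4 = 2.5833, f(x_4) = 8.166667, coefficient = 2
x_5 = 3.0417, f(x_5) = 9.083333, coefficient = 2
x_6 = 3.5000, f(x_6) = 10.000000, coefficient = 1

I ≈ (0.458333/2) × 87.000000 = 19.937500
Exact value: 19.937500
Error: 0.000000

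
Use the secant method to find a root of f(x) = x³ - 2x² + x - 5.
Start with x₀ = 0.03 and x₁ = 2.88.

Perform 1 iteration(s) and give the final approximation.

f(x) = x³ - 2x² + x - 5
x₀ = 0.03, x₁ = 2.88

Secant formula: x_{n+1} = x_n - f(x_n)(x_n - x_{n-1})/(f(x_n) - f(x_{n-1}))

Iteration 1:
  f(0.030000) = -4.971773
  f(2.880000) = 5.179072
  x_2 = 2.880000 - 5.179072×(2.880000 - 0.030000)/(5.179072 - (-4.971773))
       = 1.425899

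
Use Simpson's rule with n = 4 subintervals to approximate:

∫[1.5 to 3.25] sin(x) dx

f(x) = sin(x)
a = 1.5, b = 3.25, n = 4
h = (b - a)/n = 0.437500

Simpson's rule: (h/3)[f(x₀) + 4f(x₁) + 2f(x₂) + ... + f(xₙ)]

x_0 = 1.5000, f(x_0) = 0.997495, coefficient = 1
x_1 = 1.9375, f(x_1) = 0.933514, coefficient = 4
x_2 = 2.3750, f(x_2) = 0.693685, coefficient = 2
x_3 = 2.8125, f(x_3) = 0.323185, coefficient = 4
x_4 = 3.2500, f(x_4) = -0.108195, coefficient = 1

I ≈ (0.437500/3) × 7.303465 = 1.065089
Exact value: 1.064867
Error: 0.000222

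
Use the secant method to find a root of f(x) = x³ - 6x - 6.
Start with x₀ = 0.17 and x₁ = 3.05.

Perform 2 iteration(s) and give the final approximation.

f(x) = x³ - 6x - 6
x₀ = 0.17, x₁ = 3.05

Secant formula: x_{n+1} = x_n - f(x_n)(x_n - x_{n-1})/(f(x_n) - f(x_{n-1}))

Iteration 1:
  f(0.170000) = -7.015087
  f(3.050000) = 4.072625
  x_2 = 3.050000 - 4.072625×(3.050000 - 0.170000)/(4.072625 - (-7.015087))
       = 1.992148
Iteration 2:
  f(3.050000) = 4.072625
  f(1.992148) = -10.046743
  x_3 = 1.992148 - (-10.046743)×(1.992148 - 3.050000)/(-10.046743 - 4.072625)
       = 2.744871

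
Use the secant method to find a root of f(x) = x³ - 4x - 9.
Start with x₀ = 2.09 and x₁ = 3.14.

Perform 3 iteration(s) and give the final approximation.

f(x) = x³ - 4x - 9
x₀ = 2.09, x₁ = 3.14

Secant formula: x_{n+1} = x_n - f(x_n)(x_n - x_{n-1})/(f(x_n) - f(x_{n-1}))

Iteration 1:
  f(2.090000) = -8.230671
  f(3.140000) = 9.399144
  x_2 = 3.140000 - 9.399144×(3.140000 - 2.090000)/(9.399144 - (-8.230671))
       = 2.580204
Iteration 2:
  f(3.140000) = 9.399144
  f(2.580204) = -2.143231
  x_3 = 2.580204 - (-2.143231)×(2.580204 - 3.140000)/(-2.143231 - 9.399144)
       = 2.684149
Iteration 3:
  f(2.580204) = -2.143231
  f(2.684149) = -0.398227
  x_4 = 2.684149 - (-0.398227)×(2.684149 - 2.580204)/(-0.398227 - (-2.143231))
       = 2.707870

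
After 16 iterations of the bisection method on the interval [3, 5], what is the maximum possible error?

Bisection error bound: |error| ≤ (b-a)/2^n
|error| ≤ (5 - 3)/2^16 = 2/2^16
|error| ≤ 0.0000305176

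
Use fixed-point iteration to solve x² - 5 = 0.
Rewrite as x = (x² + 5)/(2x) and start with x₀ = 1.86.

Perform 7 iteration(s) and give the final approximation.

Equation: x² - 5 = 0
Fixed-point form: x = (x² + 5)/(2x)
x₀ = 1.86

x_1 = g(1.860000) = 2.274086
x_2 = g(2.274086) = 2.236386
x_3 = g(2.236386) = 2.236068
x_4 = g(2.236068) = 2.236068
x_5 = g(2.236068) = 2.236068
x_6 = g(2.236068) = 2.236068
x_7 = g(2.236068) = 2.236068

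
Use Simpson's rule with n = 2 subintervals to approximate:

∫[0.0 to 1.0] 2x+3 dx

f(x) = 2x+3
a = 0.0, b = 1.0, n = 2
h = (b - a)/n = 0.500000

Simpson's rule: (h/3)[f(x₀) + 4f(x₁) + 2f(x₂) + ... + f(xₙ)]

x_0 = 0.0000, f(x_0) = 3.000000, coefficient = 1
x_1 = 0.5000, f(x_1) = 4.000000, coefficient = 4
x_2 = 1.0000, f(x_2) = 5.000000, coefficient = 1

I ≈ (0.500000/3) × 24.000000 = 4.000000
Exact value: 4.000000
Error: 0.000000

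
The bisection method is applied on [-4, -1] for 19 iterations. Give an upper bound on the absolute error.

Bisection error bound: |error| ≤ (b-a)/2^n
|error| ≤ (-1 - (-4))/2^19 = 3/2^19
|error| ≤ 0.0000057220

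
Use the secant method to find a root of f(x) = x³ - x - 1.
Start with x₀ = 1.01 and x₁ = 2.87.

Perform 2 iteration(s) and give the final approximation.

f(x) = x³ - x - 1
x₀ = 1.01, x₁ = 2.87

Secant formula: x_{n+1} = x_n - f(x_n)(x_n - x_{n-1})/(f(x_n) - f(x_{n-1}))

Iteration 1:
  f(1.010000) = -0.979699
  f(2.870000) = 19.769903
  x_2 = 2.870000 - 19.769903×(2.870000 - 1.010000)/(19.769903 - (-0.979699))
       = 1.097820
Iteration 2:
  f(2.870000) = 19.769903
  f(1.097820) = -0.774716
  x_3 = 1.097820 - (-0.774716)×(1.097820 - 2.870000)/(-0.774716 - 19.769903)
       = 1.164648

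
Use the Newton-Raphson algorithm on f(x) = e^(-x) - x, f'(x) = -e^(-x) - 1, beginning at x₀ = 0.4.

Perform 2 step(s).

f(x) = e^(-x) - x
f'(x) = -e^(-x) - 1
x₀ = 0.4

Newton-Raphson formula: x_{n+1} = x_n - f(x_n)/f'(x_n)

Iteration 1:
  f(0.400000) = 0.270320
  f'(0.400000) = -1.670320
  x_1 = 0.400000 - 0.270320/(-1.670320) = 0.561837
Iteration 2:
  f(0.561837) = 0.008323
  f'(0.561837) = -1.570161
  x_2 = 0.561837 - 0.008323/(-1.570161) = 0.567138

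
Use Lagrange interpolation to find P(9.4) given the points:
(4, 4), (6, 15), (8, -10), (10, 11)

Lagrange interpolation formula:
P(x) = Σ yᵢ × Lᵢ(x)
where Lᵢ(x) = Π_{j≠i} (x - xⱼ)/(xᵢ - xⱼ)

L_0(9.4) = (9.4 - 6)/(4 - 6) × (9.4 - 8)/(4 - 8) × (9.4 - 10)/(4 - 10) = 0.059500
L_1(9.4) = (9.4 - 4)/(6 - 4) × (9.4 - 8)/(6 - 8) × (9.4 - 10)/(6 - 10) = -0.283500
L_2(9.4) = (9.4 - 4)/(8 - 4) × (9.4 - 6)/(8 - 6) × (9.4 - 10)/(8 - 10) = 0.688500
L_3(9.4) = (9.4 - 4)/(10 - 4) × (9.4 - 6)/(10 - 6) × (9.4 - 8)/(10 - 8) = 0.535500

P(9.4) = 4×L_0(9.4) + 15×L_1(9.4) + (-10)×L_2(9.4) + 11×L_3(9.4)
P(9.4) = -5.009000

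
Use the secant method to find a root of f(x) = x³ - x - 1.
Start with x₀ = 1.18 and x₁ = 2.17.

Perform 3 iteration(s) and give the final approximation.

f(x) = x³ - x - 1
x₀ = 1.18, x₁ = 2.17

Secant formula: x_{n+1} = x_n - f(x_n)(x_n - x_{n-1})/(f(x_n) - f(x_{n-1}))

Iteration 1:
  f(1.180000) = -0.536968
  f(2.170000) = 7.048313
  x_2 = 2.170000 - 7.048313×(2.170000 - 1.180000)/(7.048313 - (-0.536968))
       = 1.250083
Iteration 2:
  f(2.170000) = 7.048313
  f(1.250083) = -0.296569
  x_3 = 1.250083 - (-0.296569)×(1.250083 - 2.170000)/(-0.296569 - 7.048313)
       = 1.287227
Iteration 3:
  f(1.250083) = -0.296569
  f(1.287227) = -0.154352
  x_4 = 1.287227 - (-0.154352)×(1.287227 - 1.250083)/(-0.154352 - (-0.296569))
       = 1.327540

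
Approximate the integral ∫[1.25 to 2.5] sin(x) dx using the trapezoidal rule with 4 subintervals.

f(x) = sin(x)
a = 1.25, b = 2.5, n = 4
h = (b - a)/n = 0.312500

Trapezoidal rule: (h/2)[f(x₀) + 2f(x₁) + 2f(x₂) + ... + f(xₙ)]

x_0 = 1.2500, f(x_0) = 0.948985, coefficient = 1
x_1 = 1.5625, f(x_1) = 0.999966, coefficient = 2
x_2 = 1.8750, f(x_2) = 0.954086, coefficient = 2
x_3 = 2.1875, f(x_3) = 0.815789, coefficient = 2
x_4 = 2.5000, f(x_4) = 0.598472, coefficient = 1

I ≈ (0.312500/2) × 7.087138 = 1.107365
Exact value: 1.116466
Error: 0.009101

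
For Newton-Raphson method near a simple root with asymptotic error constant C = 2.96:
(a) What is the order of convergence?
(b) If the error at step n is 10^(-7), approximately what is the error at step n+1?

(a) Newton-Raphson has quadratic (order 2) convergence near simple roots.
    This means |e_{n+1}| ≈ C|e_n|².

(b) With |e_n| = 10^(-7) and C = 2.96:
    |e_{n+1}| ≈ 2.96 × (10^(-7))² = 2.96 × 10^(-14)

(a) 2 (quadratic); (b) |e_{n+1}| ≈ 2.960e-14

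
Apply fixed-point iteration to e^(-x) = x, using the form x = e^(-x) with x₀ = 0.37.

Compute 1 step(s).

Equation: e^(-x) = x
Fixed-point form: x = e^(-x)
x₀ = 0.37

x_1 = g(0.370000) = 0.690734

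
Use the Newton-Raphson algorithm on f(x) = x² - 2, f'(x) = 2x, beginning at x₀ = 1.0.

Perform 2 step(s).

f(x) = x² - 2
f'(x) = 2x
x₀ = 1.0

Newton-Raphson formula: x_{n+1} = x_n - f(x_n)/f'(x_n)

Iteration 1:
  f(1.000000) = -1.000000
  f'(1.000000) = 2.000000
  x_1 = 1.000000 - (-1.000000)/2.000000 = 1.500000
Iteration 2:
  f(1.500000) = 0.250000
  f'(1.500000) = 3.000000
  x_2 = 1.500000 - 0.250000/3.000000 = 1.416667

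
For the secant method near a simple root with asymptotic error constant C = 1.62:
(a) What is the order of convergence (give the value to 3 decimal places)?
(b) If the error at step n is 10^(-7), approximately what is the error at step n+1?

(a) Secant method has superlinear convergence with order φ = (1+√5)/2 ≈ 1.618.
    This means |e_{n+1}| ≈ C|e_n|^1.618.

(b) With |e_n| = 10^(-7) and C = 1.62:
    |e_{n+1}| ≈ 1.62 × (10^(-7))^1.618 = 1.62 × 10^(-11.33)

(a) ≈ 1.618 (golden ratio); (b) |e_{n+1}| ≈ 7.643e-12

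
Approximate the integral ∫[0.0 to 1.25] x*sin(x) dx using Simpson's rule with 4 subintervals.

f(x) = x*sin(x)
a = 0.0, b = 1.25, n = 4
h = (b - a)/n = 0.312500

Simpson's rule: (h/3)[f(x₀) + 4f(x₁) + 2f(x₂) + ... + f(xₙ)]

x_0 = 0.0000, f(x_0) = 0.000000, coefficient = 1
x_1 = 0.3125, f(x_1) = 0.096075, coefficient = 4
x_2 = 0.6250, f(x_2) = 0.365686, coefficient = 2
x_3 = 0.9375, f(x_3) = 0.755701, coefficient = 4
x_4 = 1.2500, f(x_4) = 1.186231, coefficient = 1

I ≈ (0.312500/3) × 5.324705 = 0.554657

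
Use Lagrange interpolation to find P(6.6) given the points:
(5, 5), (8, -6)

Lagrange interpolation formula:
P(x) = Σ yᵢ × Lᵢ(x)
where Lᵢ(x) = Π_{j≠i} (x - xⱼ)/(xᵢ - xⱼ)

L_0(6.6) = (6.6 - 8)/(5 - 8) = 0.466667
L_1(6.6) = (6.6 - 5)/(8 - 5) = 0.533333

P(6.6) = 5×L_0(6.6) + (-6)×L_1(6.6)
P(6.6) = -0.866667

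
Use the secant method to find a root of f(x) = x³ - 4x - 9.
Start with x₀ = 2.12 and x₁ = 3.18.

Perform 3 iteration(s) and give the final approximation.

f(x) = x³ - 4x - 9
x₀ = 2.12, x₁ = 3.18

Secant formula: x_{n+1} = x_n - f(x_n)(x_n - x_{n-1})/(f(x_n) - f(x_{n-1}))

Iteration 1:
  f(2.120000) = -7.951872
  f(3.180000) = 10.437432
  x_2 = 3.180000 - 10.437432×(3.180000 - 2.120000)/(10.437432 - (-7.951872))
       = 2.578363
Iteration 2:
  f(3.180000) = 10.437432
  f(2.578363) = -2.172602
  x_3 = 2.578363 - (-2.172602)×(2.578363 - 3.180000)/(-2.172602 - 10.437432)
       = 2.682020
Iteration 3:
  f(2.578363) = -2.172602
  f(2.682020) = -0.435684
  x_4 = 2.682020 - (-0.435684)×(2.682020 - 2.578363)/(-0.435684 - (-2.172602))
       = 2.708021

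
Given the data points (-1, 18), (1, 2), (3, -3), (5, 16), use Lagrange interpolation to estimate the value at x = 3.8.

Lagrange interpolation formula:
P(x) = Σ yᵢ × Lᵢ(x)
where Lᵢ(x) = Π_{j≠i} (x - xⱼ)/(xᵢ - xⱼ)

L_0(3.8) = (3.8 - 1)/(-1 - 1) × (3.8 - 3)/(-1 - 3) × (3.8 - 5)/(-1 - 5) = 0.056000
L_1(3.8) = (3.8 - (-1))/(1 - (-1)) × (3.8 - 3)/(1 - 3) × (3.8 - 5)/(1 - 5) = -0.288000
L_2(3.8) = (3.8 - (-1))/(3 - (-1)) × (3.8 - 1)/(3 - 1) × (3.8 - 5)/(3 - 5) = 1.008000
L_3(3.8) = (3.8 - (-1))/(5 - (-1)) × (3.8 - 1)/(5 - 1) × (3.8 - 3)/(5 - 3) = 0.224000

P(3.8) = 18×L_0(3.8) + 2×L_1(3.8) + (-3)×L_2(3.8) + 16×L_3(3.8)
P(3.8) = 0.992000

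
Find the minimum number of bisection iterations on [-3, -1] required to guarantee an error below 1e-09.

We need (b-a)/2^n ≤ 1e-09
(-1 - (-3))/2^n ≤ 1e-09
2/2^n ≤ 1e-09
2^n ≥ 2000000000
n ≥ log₂(2000000000) = 30.90
n ≥ 31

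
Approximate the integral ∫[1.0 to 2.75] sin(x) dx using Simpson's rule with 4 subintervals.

f(x) = sin(x)
a = 1.0, b = 2.75, n = 4
h = (b - a)/n = 0.437500

Simpson's rule: (h/3)[f(x₀) + 4f(x₁) + 2f(x₂) + ... + f(xₙ)]

x_0 = 1.0000, f(x_0) = 0.841471, coefficient = 1
x_1 = 1.4375, f(x_1) = 0.991129, coefficient = 4
x_2 = 1.8750, f(x_2) = 0.954086, coefficient = 2
x_3 = 2.3125, f(x_3) = 0.737319, coefficient = 4
x_4 = 2.7500, f(x_4) = 0.381661, coefficient = 1

I ≈ (0.437500/3) × 10.045095 = 1.464910
Exact value: 1.464605
Error: 0.000305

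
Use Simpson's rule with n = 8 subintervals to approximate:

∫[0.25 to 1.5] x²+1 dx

f(x) = x²+1
a = 0.25, b = 1.5, n = 8
h = (b - a)/n = 0.156250

Simpson's rule: (h/3)[f(x₀) + 4f(x₁) + 2f(x₂) + ... + f(xₙ)]

x_0 = 0.2500, f(x_0) = 1.062500, coefficient = 1
x_1 = 0.4062, f(x_1) = 1.165039, coefficient = 4
x_2 = 0.5625, f(x_2) = 1.316406, coefficient = 2
x_3 = 0.7188, f(x_3) = 1.516602, coefficient = 4
x_4 = 0.8750, f(x_4) = 1.765625, coefficient = 2
x_5 = 1.0312, f(x_5) = 2.063477, coefficient = 4
x_6 = 1.1875, f(x_6) = 2.410156, coefficient = 2
x_7 = 1.3438, f(x_7) = 2.805664, coefficient = 4
x_8 = 1.5000, f(x_8) = 3.250000, coefficient = 1

I ≈ (0.156250/3) × 45.500000 = 2.369792
Exact value: 2.369792
Error: 0.000000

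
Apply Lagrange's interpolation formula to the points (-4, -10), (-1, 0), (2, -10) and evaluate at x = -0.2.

Lagrange interpolation formula:
P(x) = Σ yᵢ × Lᵢ(x)
where Lᵢ(x) = Π_{j≠i} (x - xⱼ)/(xᵢ - xⱼ)

L_0(-0.2) = (-0.2 - (-1))/(-4 - (-1)) × (-0.2 - 2)/(-4 - 2) = -0.097778
L_1(-0.2) = (-0.2 - (-4))/(-1 - (-4)) × (-0.2 - 2)/(-1 - 2) = 0.928889
L_2(-0.2) = (-0.2 - (-4))/(2 - (-4)) × (-0.2 - (-1))/(2 - (-1)) = 0.168889

P(-0.2) = (-10)×L_0(-0.2) + 0×L_1(-0.2) + (-10)×L_2(-0.2)
P(-0.2) = -0.711111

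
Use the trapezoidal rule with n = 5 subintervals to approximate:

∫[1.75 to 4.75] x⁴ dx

f(x) = x⁴
a = 1.75, b = 4.75, n = 5
h = (b - a)/n = 0.600000

Trapezoidal rule: (h/2)[f(x₀) + 2f(x₁) + 2f(x₂) + ... + f(xₙ)]

x_0 = 1.7500, f(x_0) = 9.378906, coefficient = 1
x_1 = 2.3500, f(x_1) = 30.498006, coefficient = 2
x_2 = 2.9500, f(x_2) = 75.733506, coefficient = 2
x_3 = 3.5500, f(x_3) = 158.823006, coefficient = 2
x_4 = 4.1500, f(x_4) = 296.614506, coefficient = 2
x_5 = 4.7500, f(x_5) = 509.066406, coefficient = 1

I ≈ (0.600000/2) × 1641.783363 = 492.535009
Exact value: 480.330469
Error: 12.204540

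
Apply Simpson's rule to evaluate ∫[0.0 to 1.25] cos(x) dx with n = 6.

f(x) = cos(x)
a = 0.0, b = 1.25, n = 6
h = (b - a)/n = 0.208333

Simpson's rule: (h/3)[f(x₀) + 4f(x₁) + 2f(x₂) + ... + f(xₙ)]

x_0 = 0.0000, f(x_0) = 1.000000, coefficient = 1
x_1 = 0.2083, f(x_1) = 0.978377, coefficient = 4
x_2 = 0.4167, f(x_2) = 0.914443, coefficient = 2
x_3 = 0.6250, f(x_3) = 0.810963, coefficient = 4
x_4 = 0.8333, f(x_4) = 0.672412, coefficient = 2
x_5 = 1.0417, f(x_5) = 0.504782, coefficient = 4
x_6 = 1.2500, f(x_6) = 0.315322, coefficient = 1

I ≈ (0.208333/3) × 13.665522 = 0.948995
Exact value: 0.948985
Error: 0.000010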